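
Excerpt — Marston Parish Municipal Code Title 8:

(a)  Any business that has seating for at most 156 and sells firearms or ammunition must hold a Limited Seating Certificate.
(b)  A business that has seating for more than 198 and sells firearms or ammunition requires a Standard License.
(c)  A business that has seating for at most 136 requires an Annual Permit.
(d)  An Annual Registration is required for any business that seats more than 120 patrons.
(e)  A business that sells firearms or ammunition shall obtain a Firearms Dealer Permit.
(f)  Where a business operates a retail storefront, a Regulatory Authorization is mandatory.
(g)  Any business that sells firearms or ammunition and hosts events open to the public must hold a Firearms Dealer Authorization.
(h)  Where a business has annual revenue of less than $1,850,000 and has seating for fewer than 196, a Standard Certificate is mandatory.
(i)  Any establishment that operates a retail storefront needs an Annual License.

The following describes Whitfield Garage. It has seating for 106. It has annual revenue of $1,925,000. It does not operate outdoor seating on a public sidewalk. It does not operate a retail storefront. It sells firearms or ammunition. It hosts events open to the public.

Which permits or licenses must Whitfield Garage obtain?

(a) seating 106 ≤ 156; sells firearms or ammunition → Limited Seating Certificate required.
(b) seating 106 ≤ 198; sells firearms or ammunition → Standard License not required.
(c) seating 106 ≤ 136 → Annual Permit required.
(d) seating 106 ≤ 120 → Annual Registration not required.
(e) sells firearms or ammunition → Firearms Dealer Permit required.
(f) does not operate a retail storefront → Regulatory Authorization not required.
(g) sells firearms or ammunition; hosts events open to the public → Firearms Dealer Authorization required.
(h) revenue $1,925,000 ≥ $1,850,000; seating 106 < 196 → Standard Certificate not required.
(i) does not operate a retail storefront → Annual License not required.

Annual Permit, Firearms Dealer Authorization, Firearms Dealer Permit, Limited Seating Certificate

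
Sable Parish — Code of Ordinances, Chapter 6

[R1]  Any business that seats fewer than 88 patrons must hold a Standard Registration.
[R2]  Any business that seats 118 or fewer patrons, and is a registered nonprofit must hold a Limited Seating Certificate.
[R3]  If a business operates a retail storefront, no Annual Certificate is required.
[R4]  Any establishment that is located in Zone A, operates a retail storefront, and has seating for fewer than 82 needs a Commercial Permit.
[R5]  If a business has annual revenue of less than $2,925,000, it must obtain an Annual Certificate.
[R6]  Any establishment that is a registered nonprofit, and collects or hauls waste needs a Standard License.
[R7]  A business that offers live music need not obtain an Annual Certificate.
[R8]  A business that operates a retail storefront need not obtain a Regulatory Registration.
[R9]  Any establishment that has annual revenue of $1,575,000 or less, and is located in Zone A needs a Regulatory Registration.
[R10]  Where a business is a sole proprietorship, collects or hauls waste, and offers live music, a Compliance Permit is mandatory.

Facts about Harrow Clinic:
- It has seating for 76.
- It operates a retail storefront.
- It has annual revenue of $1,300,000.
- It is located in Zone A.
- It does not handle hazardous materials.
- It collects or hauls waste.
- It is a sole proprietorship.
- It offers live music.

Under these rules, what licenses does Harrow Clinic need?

Commercial Permit, Compliance Permit, Standard Registration

[R1] seating 76 < 88 → Standard Registration required.
[R2] seating 76 ≤ 118; is a sole proprietorship (not: is a registered nonprofit) → Limited Seating Certificate not required.
[R3] operates a retail storefront → exempt from Annual Certificate.
[R4] is located in Zone A; operates a retail storefront; seating 76 < 82 → Commercial Permit required.
[R5] revenue $1,300,000 < $2,925,000 → Annual Certificate required.
[R6] is a sole proprietorship (not: is a registered nonprofit); collects or hauls waste → Standard License not required.
[R7] offers live music → exempt from Annual Certificate.
[R8] operates a retail storefront → exempt from Regulatory Registration.
[R9] revenue $1,300,000 ≤ $1,575,000; is located in Zone A → Regulatory Registration required.
[R10] is a sole proprietorship; collects or hauls waste; offers live music → Compliance Permit required.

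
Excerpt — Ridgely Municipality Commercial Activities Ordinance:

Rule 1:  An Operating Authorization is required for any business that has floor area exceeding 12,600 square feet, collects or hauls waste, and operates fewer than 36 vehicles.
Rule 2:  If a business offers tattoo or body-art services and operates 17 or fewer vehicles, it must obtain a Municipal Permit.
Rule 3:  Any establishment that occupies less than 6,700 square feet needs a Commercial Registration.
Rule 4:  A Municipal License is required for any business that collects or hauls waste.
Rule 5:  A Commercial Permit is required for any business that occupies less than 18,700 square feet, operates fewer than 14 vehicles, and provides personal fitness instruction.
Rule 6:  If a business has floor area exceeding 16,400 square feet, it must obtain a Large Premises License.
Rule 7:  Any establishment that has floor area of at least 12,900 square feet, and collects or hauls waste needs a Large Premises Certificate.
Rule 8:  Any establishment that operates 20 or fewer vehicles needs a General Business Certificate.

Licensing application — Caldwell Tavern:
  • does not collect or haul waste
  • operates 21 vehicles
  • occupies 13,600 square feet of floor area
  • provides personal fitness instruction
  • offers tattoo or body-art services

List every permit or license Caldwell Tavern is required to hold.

None

Rule 1: floor area 13,600 square feet > 12,600 square feet; does not collect or haul waste; vehicles 21 < 36 → Operating Authorization not required.
Rule 2: offers tattoo or body-art services; vehicles 21 > 17 → Municipal Permit not required.
Rule 3: floor area 13,600 square feet ≥ 6,700 square feet → Commercial Registration not required.
Rule 4: does not collect or haul waste → Municipal License not required.
Rule 5: floor area 13,600 square feet < 18,700 square feet; vehicles 21 ≥ 14; provides personal fitness instruction → Commercial Permit not required.
Rule 6: floor area 13,600 square feet ≤ 16,400 square feet → Large Premises License not required.
Rule 7: floor area 13,600 square feet ≥ 12,900 square feet; does not collect or haul waste → Large Premises Certificate not required.
Rule 8: vehicles 21 > 20 → General Business Certificate not required.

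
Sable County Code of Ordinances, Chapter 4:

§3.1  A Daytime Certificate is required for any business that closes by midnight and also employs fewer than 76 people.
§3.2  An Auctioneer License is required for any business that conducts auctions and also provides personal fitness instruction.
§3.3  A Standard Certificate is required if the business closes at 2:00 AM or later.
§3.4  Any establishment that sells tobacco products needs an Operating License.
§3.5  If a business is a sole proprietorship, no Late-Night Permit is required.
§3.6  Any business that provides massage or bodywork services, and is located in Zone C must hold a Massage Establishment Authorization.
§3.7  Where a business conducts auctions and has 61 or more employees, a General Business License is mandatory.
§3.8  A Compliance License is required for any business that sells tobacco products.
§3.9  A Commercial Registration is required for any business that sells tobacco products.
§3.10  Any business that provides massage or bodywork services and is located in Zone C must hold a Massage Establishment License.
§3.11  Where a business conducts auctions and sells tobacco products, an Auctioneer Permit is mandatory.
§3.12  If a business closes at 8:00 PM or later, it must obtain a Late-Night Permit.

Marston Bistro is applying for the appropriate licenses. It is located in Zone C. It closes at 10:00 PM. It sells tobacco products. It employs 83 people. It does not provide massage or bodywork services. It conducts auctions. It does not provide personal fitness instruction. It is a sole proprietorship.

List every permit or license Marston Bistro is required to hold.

Auctioneer Permit, Commercial Registration, Compliance License, General Business License, Operating License

§3.1 closes 10:00 PM, at/before midnight; employees 83 ≥ 76 → Daytime Certificate not required.
§3.2 conducts auctions; does not provide personal fitness instruction → Auctioneer License not required.
§3.3 closes 10:00 PM, at/before 2:00 AM → Standard Certificate not required.
§3.4 sells tobacco products → Operating License required.
§3.5 is a sole proprietorship → exempt from Late-Night Permit.
§3.6 does not provide massage or bodywork services; is located in Zone C → Massage Establishment Authorization not required.
§3.7 conducts auctions; employees 83 ≥ 61 → General Business License required.
§3.8 sells tobacco products → Compliance License required.
§3.9 sells tobacco products → Commercial Registration required.
§3.10 does not provide massage or bodywork services; is located in Zone C → Massage Establishment License not required.
§3.11 conducts auctions; sells tobacco products → Auctioneer Permit required.
§3.12 closes 10:00 PM, after 8:00 PM → Late-Night Permit required.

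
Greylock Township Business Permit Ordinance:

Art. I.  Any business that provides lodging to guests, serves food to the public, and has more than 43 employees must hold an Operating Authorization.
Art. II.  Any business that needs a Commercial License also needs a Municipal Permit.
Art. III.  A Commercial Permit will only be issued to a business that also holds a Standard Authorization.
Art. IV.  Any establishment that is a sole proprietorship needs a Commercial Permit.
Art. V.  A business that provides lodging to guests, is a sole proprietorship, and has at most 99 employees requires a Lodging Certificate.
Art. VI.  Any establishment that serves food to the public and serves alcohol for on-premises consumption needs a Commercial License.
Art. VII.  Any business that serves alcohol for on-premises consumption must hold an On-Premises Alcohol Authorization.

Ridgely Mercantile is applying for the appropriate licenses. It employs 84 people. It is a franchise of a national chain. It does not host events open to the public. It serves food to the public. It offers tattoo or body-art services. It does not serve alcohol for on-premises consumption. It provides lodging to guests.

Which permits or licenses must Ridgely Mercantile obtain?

Operating Authorization

Art. I. provides lodging to guests; serves food to the public; employees 84 > 43 → Operating Authorization required.
Art. II. Commercial License is not required → no effect.
Art. III. Commercial Permit is not required → no effect.
Art. IV. is a franchise of a national chain (not: is a sole proprietorship) → Commercial Permit not required.
Art. V. provides lodging to guests; is a franchise of a national chain (not: is a sole proprietorship); employees 84 ≤ 99 → Lodging Certificate not required.
Art. VI. serves food to the public; does not serve alcohol for on-premises consumption → Commercial License not required.
Art. VII. does not serve alcohol for on-premises consumption → On-Premises Alcohol Authorization not required.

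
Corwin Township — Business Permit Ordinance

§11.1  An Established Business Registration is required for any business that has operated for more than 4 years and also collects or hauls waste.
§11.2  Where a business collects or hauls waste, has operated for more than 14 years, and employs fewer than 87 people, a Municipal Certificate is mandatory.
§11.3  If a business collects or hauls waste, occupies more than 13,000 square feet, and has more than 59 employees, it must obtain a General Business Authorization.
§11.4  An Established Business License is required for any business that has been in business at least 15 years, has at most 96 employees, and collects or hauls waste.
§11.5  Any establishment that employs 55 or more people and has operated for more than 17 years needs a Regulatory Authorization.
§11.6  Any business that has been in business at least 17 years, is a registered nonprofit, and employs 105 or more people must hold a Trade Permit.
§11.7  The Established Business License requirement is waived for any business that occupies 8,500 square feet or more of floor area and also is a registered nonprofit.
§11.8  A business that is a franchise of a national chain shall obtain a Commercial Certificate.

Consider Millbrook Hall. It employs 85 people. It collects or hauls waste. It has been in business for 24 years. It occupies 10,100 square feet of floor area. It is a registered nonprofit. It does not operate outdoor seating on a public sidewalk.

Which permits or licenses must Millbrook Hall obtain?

Established Business Registration, Municipal Certificate, Regulatory Authorization

§11.1 years in business 24 > 4; collects or hauls waste → Established Business Registration required.
§11.2 collects or hauls waste; years in business 24 > 14; employees 85 < 87 → Municipal Certificate required.
§11.3 collects or hauls waste; floor area 10,100 square feet ≤ 13,000 square feet; employees 85 > 59 → General Business Authorization not required.
§11.4 years in business 24 ≥ 15; employees 85 ≤ 96; collects or hauls waste → Established Business License required.
§11.5 employees 85 ≥ 55; years in business 24 > 17 → Regulatory Authorization required.
§11.6 years in business 24 ≥ 17; is a registered nonprofit; employees 85 < 105 → Trade Permit not required.
§11.7 floor area 10,100 square feet ≥ 8,500 square feet; is a registered nonprofit → exempt from Established Business License.
§11.8 is a registered nonprofit (not: is a franchise of a national chain) → Commercial Certificate not required.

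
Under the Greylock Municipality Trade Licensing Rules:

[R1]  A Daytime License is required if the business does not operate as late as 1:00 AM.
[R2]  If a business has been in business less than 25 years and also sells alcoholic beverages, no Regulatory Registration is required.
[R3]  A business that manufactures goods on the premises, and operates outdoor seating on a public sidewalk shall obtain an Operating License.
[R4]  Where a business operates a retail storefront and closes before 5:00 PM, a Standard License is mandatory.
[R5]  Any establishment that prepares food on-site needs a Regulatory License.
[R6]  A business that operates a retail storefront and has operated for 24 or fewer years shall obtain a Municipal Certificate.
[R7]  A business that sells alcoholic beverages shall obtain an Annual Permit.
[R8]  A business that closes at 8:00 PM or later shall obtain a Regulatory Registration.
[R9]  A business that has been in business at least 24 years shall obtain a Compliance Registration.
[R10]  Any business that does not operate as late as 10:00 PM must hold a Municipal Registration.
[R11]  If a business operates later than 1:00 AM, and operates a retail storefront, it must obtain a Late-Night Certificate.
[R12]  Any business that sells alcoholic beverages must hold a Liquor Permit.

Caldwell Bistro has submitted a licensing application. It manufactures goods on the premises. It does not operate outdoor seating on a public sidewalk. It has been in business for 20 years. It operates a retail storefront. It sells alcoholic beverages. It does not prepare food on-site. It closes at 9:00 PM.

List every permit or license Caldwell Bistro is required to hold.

Annual Permit, Daytime License, Liquor Permit, Municipal Certificate, Municipal Registration

[R1] closes 9:00 PM, at/before 1:00 AM → Daytime License required.
[R2] years in business 20 < 25; sells alcoholic beverages → exempt from Regulatory Registration.
[R3] manufactures goods on the premises; does not operate outdoor seating on a public sidewalk → Operating License not required.
[R4] operates a retail storefront; closes 9:00 PM, after 5:00 PM → Standard License not required.
[R5] does not prepare food on-site → Regulatory License not required.
[R6] operates a retail storefront; years in business 20 ≤ 24 → Municipal Certificate required.
[R7] sells alcoholic beverages → Annual Permit required.
[R8] closes 9:00 PM, after 8:00 PM → Regulatory Registration required.
[R9] years in business 20 < 24 → Compliance Registration not required.
[R10] closes 9:00 PM, at/before 10:00 PM → Municipal Registration required.
[R11] closes 9:00 PM, at/before 1:00 AM; operates a retail storefront → Late-Night Certificate not required.
[R12] sells alcoholic beverages → Liquor Permit required.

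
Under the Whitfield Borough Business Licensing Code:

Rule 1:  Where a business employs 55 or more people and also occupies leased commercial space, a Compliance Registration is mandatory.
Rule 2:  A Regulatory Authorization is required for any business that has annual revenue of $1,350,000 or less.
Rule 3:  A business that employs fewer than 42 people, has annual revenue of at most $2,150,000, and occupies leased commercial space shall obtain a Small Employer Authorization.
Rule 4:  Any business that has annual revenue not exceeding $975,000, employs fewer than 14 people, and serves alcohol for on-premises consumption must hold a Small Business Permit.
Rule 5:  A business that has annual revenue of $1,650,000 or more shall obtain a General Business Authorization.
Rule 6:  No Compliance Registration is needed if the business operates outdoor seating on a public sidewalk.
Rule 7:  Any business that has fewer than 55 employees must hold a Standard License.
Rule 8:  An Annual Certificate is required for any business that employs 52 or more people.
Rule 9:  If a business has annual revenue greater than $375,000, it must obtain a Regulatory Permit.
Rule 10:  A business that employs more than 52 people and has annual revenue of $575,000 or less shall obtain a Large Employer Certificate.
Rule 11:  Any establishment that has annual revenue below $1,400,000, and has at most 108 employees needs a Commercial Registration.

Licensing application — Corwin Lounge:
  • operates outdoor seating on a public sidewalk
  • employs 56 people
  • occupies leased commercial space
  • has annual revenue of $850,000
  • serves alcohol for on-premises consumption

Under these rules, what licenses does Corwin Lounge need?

Rule 1: employees 56 ≥ 55; occupies leased commercial space → Compliance Registration required.
Rule 2: revenue $850,000 ≤ $1,350,000 → Regulatory Authorization required.
Rule 3: employees 56 ≥ 42; revenue $850,000 ≤ $2,150,000; occupies leased commercial space → Small Employer Authorization not required.
Rule 4: revenue $850,000 ≤ $975,000; employees 56 ≥ 14; serves alcohol for on-premises consumption → Small Business Permit not required.
Rule 5: revenue $850,000 < $1,650,000 → General Business Authorization not required.
Rule 6: operates outdoor seating on a public sidewalk → exempt from Compliance Registration.
Rule 7: employees 56 ≥ 55 → Standard License not required.
Rule 8: employees 56 ≥ 52 → Annual Certificate required.
Rule 9: revenue $850,000 > $375,000 → Regulatory Permit required.
Rule 10: employees 56 > 52; revenue $850,000 > $575,000 → Large Employer Certificate not required.
Rule 11: revenue $850,000 < $1,400,000; employees 56 ≤ 108 → Commercial Registration required.

Annual Certificate, Commercial Registration, Regulatory Authorization, Regulatory Permit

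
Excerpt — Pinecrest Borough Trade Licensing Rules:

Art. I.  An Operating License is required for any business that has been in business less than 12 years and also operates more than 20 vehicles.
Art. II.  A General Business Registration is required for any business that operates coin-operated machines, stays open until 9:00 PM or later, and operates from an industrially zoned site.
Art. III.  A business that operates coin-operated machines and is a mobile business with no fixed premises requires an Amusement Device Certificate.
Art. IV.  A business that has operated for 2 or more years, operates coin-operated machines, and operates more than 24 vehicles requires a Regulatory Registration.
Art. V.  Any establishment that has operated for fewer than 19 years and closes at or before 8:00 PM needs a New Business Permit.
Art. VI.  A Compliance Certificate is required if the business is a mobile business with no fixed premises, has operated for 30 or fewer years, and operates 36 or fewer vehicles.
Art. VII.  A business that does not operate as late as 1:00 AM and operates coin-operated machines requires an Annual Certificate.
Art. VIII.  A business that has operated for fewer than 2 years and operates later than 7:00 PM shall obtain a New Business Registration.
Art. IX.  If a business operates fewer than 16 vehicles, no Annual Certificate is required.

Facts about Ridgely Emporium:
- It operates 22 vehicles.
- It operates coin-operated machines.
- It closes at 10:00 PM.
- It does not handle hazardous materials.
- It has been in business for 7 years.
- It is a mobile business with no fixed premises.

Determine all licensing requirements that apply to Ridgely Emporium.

Amusement Device Certificate, Annual Certificate, Compliance Certificate, Operating License

Art. I. years in business 7 < 12; vehicles 22 > 20 → Operating License required.
Art. II. operates coin-operated machines; closes 10:00 PM, after 9:00 PM; is a mobile business with no fixed premises (not: operates from an industrially zoned site) → General Business Registration not required.
Art. III. operates coin-operated machines; is a mobile business with no fixed premises → Amusement Device Certificate required.
Art. IV. years in business 7 ≥ 2; operates coin-operated machines; vehicles 22 ≤ 24 → Regulatory Registration not required.
Art. V. years in business 7 < 19; closes 10:00 PM, after 8:00 PM → New Business Permit not required.
Art. VI. is a mobile business with no fixed premises; years in business 7 ≤ 30; vehicles 22 ≤ 36 → Compliance Certificate required.
Art. VII. closes 10:00 PM, at/before 1:00 AM; operates coin-operated machines → Annual Certificate required.
Art. VIII. years in business 7 ≥ 2; closes 10:00 PM, after 7:00 PM → New Business Registration not required.
Art. IX. vehicles 22 ≥ 16 → Annual Certificate exemption does not apply.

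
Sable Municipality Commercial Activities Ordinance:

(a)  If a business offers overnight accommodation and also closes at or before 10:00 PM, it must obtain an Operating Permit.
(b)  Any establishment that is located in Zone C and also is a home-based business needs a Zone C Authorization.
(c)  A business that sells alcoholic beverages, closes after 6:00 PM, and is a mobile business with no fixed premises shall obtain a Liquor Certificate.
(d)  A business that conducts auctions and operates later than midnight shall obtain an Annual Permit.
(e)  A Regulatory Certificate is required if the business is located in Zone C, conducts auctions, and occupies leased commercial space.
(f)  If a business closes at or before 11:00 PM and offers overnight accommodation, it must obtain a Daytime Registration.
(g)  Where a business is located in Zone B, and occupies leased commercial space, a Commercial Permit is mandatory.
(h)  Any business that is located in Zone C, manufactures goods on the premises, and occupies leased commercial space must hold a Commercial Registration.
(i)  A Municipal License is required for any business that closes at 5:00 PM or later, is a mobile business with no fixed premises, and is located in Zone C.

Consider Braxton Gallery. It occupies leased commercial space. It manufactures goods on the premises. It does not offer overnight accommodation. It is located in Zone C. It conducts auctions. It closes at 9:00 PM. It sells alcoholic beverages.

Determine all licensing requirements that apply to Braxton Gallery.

(a) does not offer overnight accommodation; closes 9:00 PM, at/before 10:00 PM → Operating Permit not required.
(b) is located in Zone C; occupies leased commercial space (not: is a home-based business) → Zone C Authorization not required.
(c) sells alcoholic beverages; closes 9:00 PM, after 6:00 PM; occupies leased commercial space (not: is a mobile business with no fixed premises) → Liquor Certificate not required.
(d) conducts auctions; closes 9:00 PM, at/before midnight → Annual Permit not required.
(e) is located in Zone C; conducts auctions; occupies leased commercial space → Regulatory Certificate required.
(f) closes 9:00 PM, at/before 11:00 PM; does not offer overnight accommodation → Daytime Registration not required.
(g) is located in Zone C (not: is located in Zone B); occupies leased commercial space → Commercial Permit not required.
(h) is located in Zone C; manufactures goods on the premises; occupies leased commercial space → Commercial Registration required.
(i) closes 9:00 PM, after 5:00 PM; occupies leased commercial space (not: is a mobile business with no fixed premises); is located in Zone C → Municipal License not required.

Commercial Registration, Regulatory Certificate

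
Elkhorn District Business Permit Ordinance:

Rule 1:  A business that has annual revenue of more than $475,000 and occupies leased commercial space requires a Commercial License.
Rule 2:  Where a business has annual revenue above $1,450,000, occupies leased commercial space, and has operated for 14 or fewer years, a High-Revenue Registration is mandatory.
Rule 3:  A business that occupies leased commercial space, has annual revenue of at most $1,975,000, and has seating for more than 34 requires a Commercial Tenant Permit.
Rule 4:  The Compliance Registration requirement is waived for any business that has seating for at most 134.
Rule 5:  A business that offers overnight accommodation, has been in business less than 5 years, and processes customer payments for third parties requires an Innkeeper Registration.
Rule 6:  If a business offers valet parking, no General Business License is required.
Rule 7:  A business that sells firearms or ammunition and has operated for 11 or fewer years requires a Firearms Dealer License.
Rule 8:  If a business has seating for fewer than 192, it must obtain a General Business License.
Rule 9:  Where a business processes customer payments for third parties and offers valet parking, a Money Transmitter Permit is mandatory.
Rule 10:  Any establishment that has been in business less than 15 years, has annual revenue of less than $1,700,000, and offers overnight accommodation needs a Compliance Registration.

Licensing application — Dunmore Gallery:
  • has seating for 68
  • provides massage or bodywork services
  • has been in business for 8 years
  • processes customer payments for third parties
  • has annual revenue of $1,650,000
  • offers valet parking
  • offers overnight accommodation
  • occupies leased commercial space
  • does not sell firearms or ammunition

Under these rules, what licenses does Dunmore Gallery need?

Rule 1: revenue $1,650,000 > $475,000; occupies leased commercial space → Commercial License required.
Rule 2: revenue $1,650,000 > $1,450,000; occupies leased commercial space; years in business 8 ≤ 14 → High-Revenue Registration required.
Rule 3: occupies leased commercial space; revenue $1,650,000 ≤ $1,975,000; seating 68 > 34 → Commercial Tenant Permit required.
Rule 4: seating 68 ≤ 134 → exempt from Compliance Registration.
Rule 5: offers overnight accommodation; years in business 8 ≥ 5; processes customer payments for third parties → Innkeeper Registration not required.
Rule 6: offers valet parking → exempt from General Business License.
Rule 7: does not sell firearms or ammunition; years in business 8 ≤ 11 → Firearms Dealer License not required.
Rule 8: seating 68 < 192 → General Business License required.
Rule 9: processes customer payments for third parties; offers valet parking → Money Transmitter Permit required.
Rule 10: years in business 8 < 15; revenue $1,650,000 < $1,700,000; offers overnight accommodation → Compliance Registration required.

Commercial License, Commercial Tenant Permit, High-Revenue Registration, Money Transmitter Permit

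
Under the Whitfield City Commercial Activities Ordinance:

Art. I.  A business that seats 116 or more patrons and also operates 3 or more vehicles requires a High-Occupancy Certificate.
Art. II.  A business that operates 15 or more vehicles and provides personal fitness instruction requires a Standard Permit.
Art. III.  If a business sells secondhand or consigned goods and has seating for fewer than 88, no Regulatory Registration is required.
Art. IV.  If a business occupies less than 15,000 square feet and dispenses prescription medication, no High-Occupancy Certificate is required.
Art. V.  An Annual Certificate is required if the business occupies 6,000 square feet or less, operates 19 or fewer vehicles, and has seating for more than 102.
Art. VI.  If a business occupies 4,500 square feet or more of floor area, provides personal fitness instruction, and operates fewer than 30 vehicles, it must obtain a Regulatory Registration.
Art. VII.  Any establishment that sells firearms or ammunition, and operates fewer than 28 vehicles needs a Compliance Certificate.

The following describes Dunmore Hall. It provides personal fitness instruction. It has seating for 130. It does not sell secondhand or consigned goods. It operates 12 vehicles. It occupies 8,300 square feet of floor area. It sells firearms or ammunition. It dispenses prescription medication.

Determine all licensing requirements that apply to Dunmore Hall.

Compliance Certificate, Regulatory Registration

Art. I. seating 130 ≥ 116; vehicles 12 ≥ 3 → High-Occupancy Certificate required.
Art. II. vehicles 12 < 15; provides personal fitness instruction → Standard Permit not required.
Art. III. does not sell secondhand or consigned goods; seating 130 ≥ 88 → Regulatory Registration exemption does not apply.
Art. IV. floor area 8,300 square feet < 15,000 square feet; dispenses prescription medication → exempt from High-Occupancy Certificate.
Art. V. floor area 8,300 square feet > 6,000 square feet; vehicles 12 ≤ 19; seating 130 > 102 → Annual Certificate not required.
Art. VI. floor area 8,300 square feet ≥ 4,500 square feet; provides personal fitness instruction; vehicles 12 < 30 → Regulatory Registration required.
Art. VII. sells firearms or ammunition; vehicles 12 < 28 → Compliance Certificate required.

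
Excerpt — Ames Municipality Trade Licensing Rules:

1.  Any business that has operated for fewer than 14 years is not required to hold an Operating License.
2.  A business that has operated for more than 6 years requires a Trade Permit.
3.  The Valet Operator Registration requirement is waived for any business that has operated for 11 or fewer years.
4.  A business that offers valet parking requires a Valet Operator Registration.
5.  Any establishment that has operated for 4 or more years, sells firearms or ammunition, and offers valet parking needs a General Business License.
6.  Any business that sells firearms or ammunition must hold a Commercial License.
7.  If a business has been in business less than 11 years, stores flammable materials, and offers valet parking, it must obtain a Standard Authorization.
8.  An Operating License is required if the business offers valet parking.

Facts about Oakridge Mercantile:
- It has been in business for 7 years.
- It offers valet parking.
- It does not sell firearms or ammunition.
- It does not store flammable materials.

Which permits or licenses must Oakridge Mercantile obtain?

1. years in business 7 < 14 → exempt from Operating License.
2. years in business 7 > 6 → Trade Permit required.
3. years in business 7 ≤ 11 → exempt from Valet Operator Registration.
4. offers valet parking → Valet Operator Registration required.
5. years in business 7 ≥ 4; does not sell firearms or ammunition; offers valet parking → General Business License not required.
6. does not sell firearms or ammunition → Commercial License not required.
7. years in business 7 < 11; does not store flammable materials; offers valet parking → Standard Authorization not required.
8. offers valet parking → Operating License required.

Trade Permit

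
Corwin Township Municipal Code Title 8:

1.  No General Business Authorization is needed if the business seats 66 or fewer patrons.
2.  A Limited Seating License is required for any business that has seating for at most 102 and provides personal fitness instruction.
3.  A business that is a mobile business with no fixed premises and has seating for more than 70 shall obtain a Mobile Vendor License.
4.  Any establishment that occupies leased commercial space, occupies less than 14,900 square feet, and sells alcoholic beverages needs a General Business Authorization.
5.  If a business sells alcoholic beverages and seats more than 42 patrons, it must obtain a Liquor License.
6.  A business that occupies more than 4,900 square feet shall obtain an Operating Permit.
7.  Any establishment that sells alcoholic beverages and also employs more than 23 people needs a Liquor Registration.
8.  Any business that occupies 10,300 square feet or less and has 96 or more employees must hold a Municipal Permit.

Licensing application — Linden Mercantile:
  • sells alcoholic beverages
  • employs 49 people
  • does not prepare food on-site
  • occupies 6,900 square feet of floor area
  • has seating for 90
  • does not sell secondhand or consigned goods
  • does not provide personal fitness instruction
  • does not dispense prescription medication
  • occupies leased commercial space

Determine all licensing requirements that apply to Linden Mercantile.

1. seating 90 > 66 → General Business Authorization exemption does not apply.
2. seating 90 ≤ 102; does not provide personal fitness instruction → Limited Seating License not required.
3. occupies leased commercial space (not: is a mobile business with no fixed premises); seating 90 > 70 → Mobile Vendor License not required.
4. occupies leased commercial space; floor area 6,900 square feet < 14,900 square feet; sells alcoholic beverages → General Business Authorization required.
5. sells alcoholic beverages; seating 90 > 42 → Liquor License required.
6. floor area 6,900 square feet > 4,900 square feet → Operating Permit required.
7. sells alcoholic beverages; employees 49 > 23 → Liquor Registration required.
8. floor area 6,900 square feet ≤ 10,300 square feet; employees 49 < 96 → Municipal Permit not required.

General Business Authorization, Liquor License, Liquor Registration, Operating Permit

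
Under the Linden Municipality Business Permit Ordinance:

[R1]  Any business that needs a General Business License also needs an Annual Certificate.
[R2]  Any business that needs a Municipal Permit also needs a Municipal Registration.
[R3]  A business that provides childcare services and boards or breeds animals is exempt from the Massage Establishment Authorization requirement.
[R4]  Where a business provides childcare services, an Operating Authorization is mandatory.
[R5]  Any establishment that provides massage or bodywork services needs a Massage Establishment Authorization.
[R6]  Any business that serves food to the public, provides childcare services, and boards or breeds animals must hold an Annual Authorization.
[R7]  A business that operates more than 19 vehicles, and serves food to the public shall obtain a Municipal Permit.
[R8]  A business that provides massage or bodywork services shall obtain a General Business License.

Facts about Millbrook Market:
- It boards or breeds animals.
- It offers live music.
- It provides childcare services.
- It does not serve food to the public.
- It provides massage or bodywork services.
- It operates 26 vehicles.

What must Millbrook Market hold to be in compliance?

Annual Certificate, General Business License, Operating Authorization

[R1] General Business License is required → Annual Certificate also required.
[R2] Municipal Permit is not required → no effect.
[R3] provides childcare services; boards or breeds animals → exempt from Massage Establishment Authorization.
[R4] provides childcare services → Operating Authorization required.
[R5] provides massage or bodywork services → Massage Establishment Authorization required.
[R6] does not serve food to the public; provides childcare services; boards or breeds animals → Annual Authorization not required.
[R7] vehicles 26 > 19; does not serve food to the public → Municipal Permit not required.
[R8] provides massage or bodywork services → General Business License required.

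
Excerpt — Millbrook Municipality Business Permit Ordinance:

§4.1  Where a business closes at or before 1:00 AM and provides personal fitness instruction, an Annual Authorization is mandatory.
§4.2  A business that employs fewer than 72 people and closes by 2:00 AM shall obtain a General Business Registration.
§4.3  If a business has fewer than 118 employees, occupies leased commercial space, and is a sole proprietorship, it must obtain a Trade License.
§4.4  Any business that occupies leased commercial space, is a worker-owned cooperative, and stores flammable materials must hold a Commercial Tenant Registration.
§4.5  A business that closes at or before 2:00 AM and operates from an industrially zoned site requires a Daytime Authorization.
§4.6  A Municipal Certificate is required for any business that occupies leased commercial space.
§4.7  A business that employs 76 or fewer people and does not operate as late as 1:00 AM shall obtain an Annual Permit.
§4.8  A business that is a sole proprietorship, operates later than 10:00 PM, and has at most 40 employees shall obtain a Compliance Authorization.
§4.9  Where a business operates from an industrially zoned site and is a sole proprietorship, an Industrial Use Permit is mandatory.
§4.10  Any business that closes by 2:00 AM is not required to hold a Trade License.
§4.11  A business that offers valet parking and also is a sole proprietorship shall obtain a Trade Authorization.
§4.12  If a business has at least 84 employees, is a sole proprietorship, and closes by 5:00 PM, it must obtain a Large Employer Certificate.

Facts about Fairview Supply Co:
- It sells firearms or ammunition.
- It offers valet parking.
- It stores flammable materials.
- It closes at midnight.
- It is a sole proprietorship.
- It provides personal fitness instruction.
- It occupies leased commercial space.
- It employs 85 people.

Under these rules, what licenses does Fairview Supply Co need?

Annual Authorization, Municipal Certificate, Trade Authorization

§4.1 closes midnight, at/before 1:00 AM; provides personal fitness instruction → Annual Authorization required.
§4.2 employees 85 ≥ 72; closes midnight, at/before 2:00 AM → General Business Registration not required.
§4.3 employees 85 < 118; occupies leased commercial space; is a sole proprietorship → Trade License required.
§4.4 occupies leased commercial space; is a sole proprietorship (not: is a worker-owned cooperative); stores flammable materials → Commercial Tenant Registration not required.
§4.5 closes midnight, at/before 2:00 AM; occupies leased commercial space (not: operates from an industrially zoned site) → Daytime Authorization not required.
§4.6 occupies leased commercial space → Municipal Certificate required.
§4.7 employees 85 > 76; closes midnight, at/before 1:00 AM → Annual Permit not required.
§4.8 is a sole proprietorship; closes midnight, after 10:00 PM; employees 85 > 40 → Compliance Authorization not required.
§4.9 occupies leased commercial space (not: operates from an industrially zoned site); is a sole proprietorship → Industrial Use Permit not required.
§4.10 closes midnight, at/before 2:00 AM → exempt from Trade License.
§4.11 offers valet parking; is a sole proprietorship → Trade Authorization required.
§4.12 employees 85 ≥ 84; is a sole proprietorship; closes midnight, after 5:00 PM → Large Employer Certificate not required.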